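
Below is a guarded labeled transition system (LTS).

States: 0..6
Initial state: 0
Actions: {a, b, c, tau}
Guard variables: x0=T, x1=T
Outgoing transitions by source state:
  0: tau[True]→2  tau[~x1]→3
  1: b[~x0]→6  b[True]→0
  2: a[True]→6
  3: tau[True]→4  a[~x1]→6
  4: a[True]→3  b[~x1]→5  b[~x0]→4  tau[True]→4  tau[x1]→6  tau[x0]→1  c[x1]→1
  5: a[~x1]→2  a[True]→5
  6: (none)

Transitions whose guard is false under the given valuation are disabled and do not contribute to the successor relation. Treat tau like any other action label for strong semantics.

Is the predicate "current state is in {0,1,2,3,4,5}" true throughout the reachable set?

Answer: INVARIANT VIOLATED at state 6

Working:
Inv-set: {0,1,2,3,4,5}
Reachable = {0,2,6}
  0: ok
  2: ok
  6: ✗ unsafe
counterexample path to 6: tau·a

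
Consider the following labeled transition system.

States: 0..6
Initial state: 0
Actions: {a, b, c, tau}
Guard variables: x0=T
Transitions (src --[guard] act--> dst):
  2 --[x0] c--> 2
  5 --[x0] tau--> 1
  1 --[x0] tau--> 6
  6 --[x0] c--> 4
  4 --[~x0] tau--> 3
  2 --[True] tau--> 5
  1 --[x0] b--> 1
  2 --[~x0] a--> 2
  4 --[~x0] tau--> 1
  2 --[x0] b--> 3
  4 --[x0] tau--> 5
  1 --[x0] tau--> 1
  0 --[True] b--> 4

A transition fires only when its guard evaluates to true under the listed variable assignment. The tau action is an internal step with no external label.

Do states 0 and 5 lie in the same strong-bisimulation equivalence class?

Refine partition for ~:
  π0 = {{0,1,2,3,4,5,6}}
  π1 = {{0},{1},{2},{3},{4,5},{6}}
  π2 = {{0},{1},{2},{3},{4},{5},{6}}
7 equivalence class(es) (converged in 3)
[0]={0}  [5]={5}

Answer: NOT BISIMILAR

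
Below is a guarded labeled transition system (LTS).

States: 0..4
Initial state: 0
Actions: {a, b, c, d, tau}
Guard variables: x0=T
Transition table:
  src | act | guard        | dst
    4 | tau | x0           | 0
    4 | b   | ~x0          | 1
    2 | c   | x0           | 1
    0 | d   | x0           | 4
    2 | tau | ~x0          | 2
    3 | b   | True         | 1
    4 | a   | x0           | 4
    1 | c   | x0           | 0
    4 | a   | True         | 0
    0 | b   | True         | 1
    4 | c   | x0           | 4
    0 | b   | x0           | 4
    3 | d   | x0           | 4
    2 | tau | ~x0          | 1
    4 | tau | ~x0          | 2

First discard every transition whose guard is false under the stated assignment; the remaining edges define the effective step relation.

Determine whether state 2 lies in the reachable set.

After dropping false guards: 11 live edges.
depth 0: {0}
depth 1: {1,4}  now seen {0,1,4}
Reachable = {0,1,4}

Answer: UNREACHABLE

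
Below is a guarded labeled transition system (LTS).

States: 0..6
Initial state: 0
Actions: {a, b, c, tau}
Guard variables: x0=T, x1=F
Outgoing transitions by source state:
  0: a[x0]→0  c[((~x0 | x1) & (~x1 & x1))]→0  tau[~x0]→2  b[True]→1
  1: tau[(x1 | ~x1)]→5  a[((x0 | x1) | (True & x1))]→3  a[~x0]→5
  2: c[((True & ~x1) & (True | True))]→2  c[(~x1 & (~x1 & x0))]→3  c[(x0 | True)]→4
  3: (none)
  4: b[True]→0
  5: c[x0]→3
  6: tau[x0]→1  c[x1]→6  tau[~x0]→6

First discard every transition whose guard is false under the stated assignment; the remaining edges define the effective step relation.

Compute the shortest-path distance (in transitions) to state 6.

Breadth-first toward 6:
  depth 0: {0}
  depth 1: {1}
  depth 2: {3,5}
6 never appears.

Answer: UNREACHABLE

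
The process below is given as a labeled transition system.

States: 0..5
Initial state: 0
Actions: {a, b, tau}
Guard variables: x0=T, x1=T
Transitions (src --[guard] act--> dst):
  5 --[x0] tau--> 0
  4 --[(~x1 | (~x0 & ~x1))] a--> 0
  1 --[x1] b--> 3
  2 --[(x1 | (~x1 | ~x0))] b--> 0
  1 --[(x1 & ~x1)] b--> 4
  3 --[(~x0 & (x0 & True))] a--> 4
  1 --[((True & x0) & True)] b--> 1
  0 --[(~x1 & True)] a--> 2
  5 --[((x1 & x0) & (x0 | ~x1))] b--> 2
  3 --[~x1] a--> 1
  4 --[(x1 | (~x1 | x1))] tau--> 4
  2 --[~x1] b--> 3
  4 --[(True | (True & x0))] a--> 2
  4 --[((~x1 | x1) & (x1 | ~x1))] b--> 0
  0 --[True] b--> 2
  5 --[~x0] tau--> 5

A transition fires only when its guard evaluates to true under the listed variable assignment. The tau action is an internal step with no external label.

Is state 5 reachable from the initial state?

After dropping false guards: 9 live edges.
Layer 0: {0}
Layer 1: {2}  now seen {0,2}
Reach set: {0,2}

Answer: UNREACHABLE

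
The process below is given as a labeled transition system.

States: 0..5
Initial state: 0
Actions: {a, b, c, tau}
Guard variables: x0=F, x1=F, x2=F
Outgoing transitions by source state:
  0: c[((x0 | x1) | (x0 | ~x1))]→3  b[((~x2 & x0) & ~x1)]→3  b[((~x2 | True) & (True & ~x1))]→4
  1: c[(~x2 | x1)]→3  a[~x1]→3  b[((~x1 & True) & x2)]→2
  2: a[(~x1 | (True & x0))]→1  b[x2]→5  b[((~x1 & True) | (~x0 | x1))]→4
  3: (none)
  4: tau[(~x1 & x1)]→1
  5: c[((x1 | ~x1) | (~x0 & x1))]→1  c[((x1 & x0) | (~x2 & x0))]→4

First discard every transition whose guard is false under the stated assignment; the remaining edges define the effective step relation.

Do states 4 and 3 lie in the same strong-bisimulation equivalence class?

Answer: BISIMILAR

Trace:
Compute ~ classes (split until stable):
  P[0] = {{0,1,2,3,4,5}}
  P[1] = {{0},{1},{2},{3,4},{5}}
Fixed point at round 2; 5 class(es).
[4]={3,4}  [3]={3,4}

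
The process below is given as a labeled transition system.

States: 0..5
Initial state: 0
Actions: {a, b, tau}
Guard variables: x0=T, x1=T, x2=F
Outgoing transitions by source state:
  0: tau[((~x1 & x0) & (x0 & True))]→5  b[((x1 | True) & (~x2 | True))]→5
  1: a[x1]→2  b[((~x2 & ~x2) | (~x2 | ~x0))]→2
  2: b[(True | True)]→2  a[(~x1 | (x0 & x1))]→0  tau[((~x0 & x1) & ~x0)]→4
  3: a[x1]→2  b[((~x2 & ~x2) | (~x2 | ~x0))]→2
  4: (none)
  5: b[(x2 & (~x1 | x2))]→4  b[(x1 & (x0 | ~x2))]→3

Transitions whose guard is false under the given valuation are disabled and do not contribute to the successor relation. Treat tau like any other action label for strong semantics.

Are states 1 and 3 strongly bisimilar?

Refine partition for ~:
  π0 = {{0,1,2,3,4,5}}
  π1 = {{0,5},{1,2,3},{4}}
  π2 = {{0},{1,3},{2},{4},{5}}
Fixed point at round 3; 5 class(es).
1∈{1,3}, 3∈{1,3}

Answer: BISIMILAR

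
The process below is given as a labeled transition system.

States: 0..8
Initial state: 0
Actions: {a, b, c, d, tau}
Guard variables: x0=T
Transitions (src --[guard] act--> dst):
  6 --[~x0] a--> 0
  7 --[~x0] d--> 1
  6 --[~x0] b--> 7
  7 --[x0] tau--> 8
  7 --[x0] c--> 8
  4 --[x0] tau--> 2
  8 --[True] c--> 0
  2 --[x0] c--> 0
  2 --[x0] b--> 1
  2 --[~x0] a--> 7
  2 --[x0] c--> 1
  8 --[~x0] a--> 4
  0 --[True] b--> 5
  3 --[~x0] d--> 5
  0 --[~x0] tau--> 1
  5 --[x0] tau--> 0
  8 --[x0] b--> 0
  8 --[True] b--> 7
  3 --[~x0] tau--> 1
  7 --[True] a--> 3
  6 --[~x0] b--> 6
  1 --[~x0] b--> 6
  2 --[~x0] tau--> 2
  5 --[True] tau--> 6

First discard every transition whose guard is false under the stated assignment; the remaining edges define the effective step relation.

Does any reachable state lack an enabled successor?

Reachable = {0,5,6}
  0: b→5  [deg 1]
  5: tau→0  tau→6  [deg 2]
  6: ∅  [deadlock]
trace reaching 6: b·tau

Answer: DEADLOCK at state 6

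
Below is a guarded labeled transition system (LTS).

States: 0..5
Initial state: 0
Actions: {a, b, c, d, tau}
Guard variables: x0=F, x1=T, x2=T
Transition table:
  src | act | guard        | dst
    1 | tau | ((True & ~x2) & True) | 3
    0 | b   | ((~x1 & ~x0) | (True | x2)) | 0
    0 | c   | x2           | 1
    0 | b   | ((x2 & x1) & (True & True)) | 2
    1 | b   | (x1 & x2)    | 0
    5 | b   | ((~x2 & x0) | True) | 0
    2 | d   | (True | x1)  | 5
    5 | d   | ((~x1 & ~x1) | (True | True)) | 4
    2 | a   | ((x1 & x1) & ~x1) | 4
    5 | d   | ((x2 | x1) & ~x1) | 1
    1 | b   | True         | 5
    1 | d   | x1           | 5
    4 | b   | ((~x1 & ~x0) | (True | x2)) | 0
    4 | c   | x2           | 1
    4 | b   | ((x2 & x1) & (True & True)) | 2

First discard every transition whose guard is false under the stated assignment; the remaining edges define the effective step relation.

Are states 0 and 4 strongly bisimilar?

Answer: BISIMILAR

Working:
Compute ~ classes (split until stable):
  round 0: {{0,1,2,3,4,5}}
  round 1: {{0,4},{1,5},{2},{3}}
  round 2: {{0,4},{1},{2},{3},{5}}
5 equivalence class(es) (converged in 3)
class of 0: {0,4}; class of 4: {0,4}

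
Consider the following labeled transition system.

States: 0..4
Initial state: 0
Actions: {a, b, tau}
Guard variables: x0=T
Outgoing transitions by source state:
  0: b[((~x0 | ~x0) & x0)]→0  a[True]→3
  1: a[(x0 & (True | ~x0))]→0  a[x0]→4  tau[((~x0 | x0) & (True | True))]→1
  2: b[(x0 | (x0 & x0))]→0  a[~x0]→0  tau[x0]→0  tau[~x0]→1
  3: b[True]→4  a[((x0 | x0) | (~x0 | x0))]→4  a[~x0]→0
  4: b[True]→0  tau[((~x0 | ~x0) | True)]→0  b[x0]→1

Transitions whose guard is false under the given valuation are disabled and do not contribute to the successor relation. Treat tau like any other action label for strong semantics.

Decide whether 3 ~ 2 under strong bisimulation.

Answer: NOT BISIMILAR

Trace:
Bisimulation quotient by refinement:
  round 0: {{0,1,2,3,4}}
  round 1: {{0},{1},{2,4},{3}}
  round 2: {{0},{1},{2},{3},{4}}
stable after 3 split(s): 5 block(s)
class of 3: {3}; class of 2: {2}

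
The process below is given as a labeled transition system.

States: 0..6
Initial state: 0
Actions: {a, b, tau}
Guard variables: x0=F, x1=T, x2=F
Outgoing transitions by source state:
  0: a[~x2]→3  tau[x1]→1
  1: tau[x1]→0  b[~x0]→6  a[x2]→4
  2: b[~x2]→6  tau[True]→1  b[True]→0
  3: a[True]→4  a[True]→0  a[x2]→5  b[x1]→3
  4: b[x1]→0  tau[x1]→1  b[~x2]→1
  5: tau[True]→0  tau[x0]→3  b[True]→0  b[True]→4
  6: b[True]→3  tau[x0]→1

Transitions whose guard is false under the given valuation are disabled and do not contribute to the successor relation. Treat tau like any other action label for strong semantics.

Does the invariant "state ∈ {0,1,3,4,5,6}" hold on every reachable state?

Inv-set: {0,1,3,4,5,6}
Reachable = {0,1,3,4,6}
  0: safe
  1: safe
  3: safe
  4: safe
  6: safe

Answer: INVARIANT HOLDS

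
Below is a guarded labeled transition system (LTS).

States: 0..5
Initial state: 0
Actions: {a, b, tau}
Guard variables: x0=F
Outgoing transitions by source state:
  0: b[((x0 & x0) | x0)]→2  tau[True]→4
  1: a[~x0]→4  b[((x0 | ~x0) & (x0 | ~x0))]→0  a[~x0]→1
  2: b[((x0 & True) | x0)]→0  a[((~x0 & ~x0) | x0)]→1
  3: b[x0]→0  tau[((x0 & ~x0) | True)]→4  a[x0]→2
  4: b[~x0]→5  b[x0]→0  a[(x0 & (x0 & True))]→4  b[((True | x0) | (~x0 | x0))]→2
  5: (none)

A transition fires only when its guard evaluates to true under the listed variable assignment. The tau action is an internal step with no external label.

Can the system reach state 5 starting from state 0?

Answer: REACHABLE

Analysis:
Guard filter leaves 8 enabled edge(s).
L0 = {0}
L1 = {4}  cumulative {0,4}
L2 = {2,5}  cumulative {0,2,4,5}
L3 = {1}  cumulative {0,1,2,4,5}
R = {0,1,2,4,5}
witness 5: tau·b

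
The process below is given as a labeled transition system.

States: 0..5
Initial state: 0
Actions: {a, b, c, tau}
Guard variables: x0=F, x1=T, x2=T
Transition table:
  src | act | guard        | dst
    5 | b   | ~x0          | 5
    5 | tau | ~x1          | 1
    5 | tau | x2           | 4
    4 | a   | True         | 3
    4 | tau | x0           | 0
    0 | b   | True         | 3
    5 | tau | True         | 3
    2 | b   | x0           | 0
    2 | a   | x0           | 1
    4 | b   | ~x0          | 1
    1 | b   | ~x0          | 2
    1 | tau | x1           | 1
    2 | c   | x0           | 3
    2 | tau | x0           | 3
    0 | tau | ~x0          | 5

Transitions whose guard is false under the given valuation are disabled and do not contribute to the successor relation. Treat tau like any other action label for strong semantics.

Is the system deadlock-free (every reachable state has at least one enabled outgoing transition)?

Reach set: {0,1,2,3,4,5}
  0: b→3  tau→5  [2 out]
  1: b→2  tau→1  [2 out]
  2: ∅  [deadlock]
  3: ∅  [deadlock]
  4: a→3  b→1  [2 out]
  5: b→5  tau→3  tau→4  [3 out]
witness 2: tau·tau·b·b

Answer: DEADLOCK at state 2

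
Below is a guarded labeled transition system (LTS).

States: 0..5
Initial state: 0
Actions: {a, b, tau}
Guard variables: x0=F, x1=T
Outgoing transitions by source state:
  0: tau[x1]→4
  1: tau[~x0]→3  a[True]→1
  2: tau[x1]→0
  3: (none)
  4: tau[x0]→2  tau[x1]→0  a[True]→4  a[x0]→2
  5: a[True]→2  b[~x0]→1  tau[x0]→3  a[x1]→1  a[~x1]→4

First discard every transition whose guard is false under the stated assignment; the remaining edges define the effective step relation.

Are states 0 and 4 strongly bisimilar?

Refine partition for ~:
  round 0: {{0,1,2,3,4,5}}
  round 1: {{0,2},{1,4},{3},{5}}
  round 2: {{0},{1},{2},{3},{4},{5}}
Fixed point at round 3; 6 class(es).
class of 0: {0}; class of 4: {4}

Answer: NOT BISIMILAR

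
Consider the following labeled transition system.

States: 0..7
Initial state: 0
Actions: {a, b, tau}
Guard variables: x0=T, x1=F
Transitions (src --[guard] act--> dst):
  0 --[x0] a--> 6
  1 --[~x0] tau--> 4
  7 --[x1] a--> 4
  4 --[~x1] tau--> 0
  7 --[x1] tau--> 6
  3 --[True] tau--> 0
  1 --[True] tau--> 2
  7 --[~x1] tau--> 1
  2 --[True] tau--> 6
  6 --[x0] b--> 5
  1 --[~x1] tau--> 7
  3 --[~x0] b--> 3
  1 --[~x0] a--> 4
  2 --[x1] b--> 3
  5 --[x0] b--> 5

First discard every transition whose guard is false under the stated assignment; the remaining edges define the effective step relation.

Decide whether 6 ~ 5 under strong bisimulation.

Answer: BISIMILAR

Analysis:
Bisimulation quotient by refinement:
  P[0] = {{0,1,2,3,4,5,6,7}}
  P[1] = {{0},{1,2,3,4,7},{5,6}}
  P[2] = {{0},{1,7},{2},{3,4},{5,6}}
  P[3] = {{0},{1},{2},{3,4},{5,6},{7}}
6 equivalence class(es) (converged in 4)
6∈{5,6}, 5∈{5,6}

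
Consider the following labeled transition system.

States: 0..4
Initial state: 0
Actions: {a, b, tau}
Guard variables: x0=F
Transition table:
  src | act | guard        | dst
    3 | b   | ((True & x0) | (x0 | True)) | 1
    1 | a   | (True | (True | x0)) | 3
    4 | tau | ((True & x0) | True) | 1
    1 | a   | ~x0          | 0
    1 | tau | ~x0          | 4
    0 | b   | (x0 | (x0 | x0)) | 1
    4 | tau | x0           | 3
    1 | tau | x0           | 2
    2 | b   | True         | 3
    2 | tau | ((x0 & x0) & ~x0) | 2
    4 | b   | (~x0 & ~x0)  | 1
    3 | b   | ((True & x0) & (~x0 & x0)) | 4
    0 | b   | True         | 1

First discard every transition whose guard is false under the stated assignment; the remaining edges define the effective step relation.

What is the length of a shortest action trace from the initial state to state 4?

Breadth-first toward 4:
  depth 0: {0}
  depth 1: {1}
  depth 2: {3,4}
first hit 4 at d=2 via b·tau

Answer: 2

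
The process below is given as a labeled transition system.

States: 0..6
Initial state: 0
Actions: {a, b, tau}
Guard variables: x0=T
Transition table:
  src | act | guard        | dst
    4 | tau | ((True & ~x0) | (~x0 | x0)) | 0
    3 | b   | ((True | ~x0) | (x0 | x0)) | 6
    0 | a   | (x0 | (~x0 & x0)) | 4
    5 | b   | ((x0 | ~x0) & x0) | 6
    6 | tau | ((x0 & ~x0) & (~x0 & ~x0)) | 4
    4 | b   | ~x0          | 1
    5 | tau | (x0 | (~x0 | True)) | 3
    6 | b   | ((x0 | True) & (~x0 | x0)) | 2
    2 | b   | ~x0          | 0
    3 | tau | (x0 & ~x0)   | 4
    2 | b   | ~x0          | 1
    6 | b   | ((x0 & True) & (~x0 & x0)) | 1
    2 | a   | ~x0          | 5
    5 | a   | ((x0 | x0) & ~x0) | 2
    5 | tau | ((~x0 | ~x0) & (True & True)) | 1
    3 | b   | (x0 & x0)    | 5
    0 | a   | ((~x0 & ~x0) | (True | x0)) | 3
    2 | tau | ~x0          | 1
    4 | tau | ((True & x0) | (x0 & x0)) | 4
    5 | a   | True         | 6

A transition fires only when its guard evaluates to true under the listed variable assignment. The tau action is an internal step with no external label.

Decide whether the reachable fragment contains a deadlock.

Reach set: {0,2,3,4,5,6}
  0: a→3  a→4  [deg 2]
  2: ∅  [no exit]
  3: b→5  b→6  [deg 2]
  4: tau→0  tau→4  [deg 2]
  5: a→6  b→6  tau→3  [deg 3]
  6: b→2  [deg 1]
trace reaching 2: a·b·b

Answer: DEADLOCK at state 2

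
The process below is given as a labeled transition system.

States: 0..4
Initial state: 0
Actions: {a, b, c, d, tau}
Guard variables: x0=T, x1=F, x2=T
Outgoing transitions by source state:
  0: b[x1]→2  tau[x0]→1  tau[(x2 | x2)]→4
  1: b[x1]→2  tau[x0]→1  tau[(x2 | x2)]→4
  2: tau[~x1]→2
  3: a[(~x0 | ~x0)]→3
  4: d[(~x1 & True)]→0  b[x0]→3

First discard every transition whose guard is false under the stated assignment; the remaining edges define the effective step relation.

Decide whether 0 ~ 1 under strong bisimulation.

Bisimulation quotient by refinement:
  π0 = {{0,1,2,3,4}}
  π1 = {{0,1,2},{3},{4}}
  π2 = {{0,1},{2},{3},{4}}
4 equivalence class(es) (converged in 3)
class of 0: {0,1}; class of 1: {0,1}

Answer: BISIMILAR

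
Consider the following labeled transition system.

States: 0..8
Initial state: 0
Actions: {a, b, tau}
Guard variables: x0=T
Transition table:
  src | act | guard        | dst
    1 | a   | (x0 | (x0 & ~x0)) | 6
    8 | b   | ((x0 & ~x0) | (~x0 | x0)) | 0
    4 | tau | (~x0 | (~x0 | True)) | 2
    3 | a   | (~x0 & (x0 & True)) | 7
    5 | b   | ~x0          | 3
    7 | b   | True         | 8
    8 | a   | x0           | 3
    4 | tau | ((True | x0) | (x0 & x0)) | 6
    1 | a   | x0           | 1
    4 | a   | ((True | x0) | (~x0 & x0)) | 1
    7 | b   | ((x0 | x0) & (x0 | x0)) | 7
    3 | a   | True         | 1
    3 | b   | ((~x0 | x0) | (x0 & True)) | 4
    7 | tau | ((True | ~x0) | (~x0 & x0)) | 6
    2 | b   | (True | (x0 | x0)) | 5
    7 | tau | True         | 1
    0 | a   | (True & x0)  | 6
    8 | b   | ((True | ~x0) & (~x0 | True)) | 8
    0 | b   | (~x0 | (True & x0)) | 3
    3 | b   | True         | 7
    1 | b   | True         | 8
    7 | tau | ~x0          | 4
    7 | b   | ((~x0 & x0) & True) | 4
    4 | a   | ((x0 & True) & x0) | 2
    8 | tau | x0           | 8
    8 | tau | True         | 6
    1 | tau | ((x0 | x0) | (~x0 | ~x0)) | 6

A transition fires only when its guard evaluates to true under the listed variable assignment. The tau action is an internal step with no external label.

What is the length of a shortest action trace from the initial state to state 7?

Layered search for 7:
  L0 = {0}
  L1 = {3,6}
  L2 = {1,4,7}
first hit 7 at d=2 via b·b

Answer: 2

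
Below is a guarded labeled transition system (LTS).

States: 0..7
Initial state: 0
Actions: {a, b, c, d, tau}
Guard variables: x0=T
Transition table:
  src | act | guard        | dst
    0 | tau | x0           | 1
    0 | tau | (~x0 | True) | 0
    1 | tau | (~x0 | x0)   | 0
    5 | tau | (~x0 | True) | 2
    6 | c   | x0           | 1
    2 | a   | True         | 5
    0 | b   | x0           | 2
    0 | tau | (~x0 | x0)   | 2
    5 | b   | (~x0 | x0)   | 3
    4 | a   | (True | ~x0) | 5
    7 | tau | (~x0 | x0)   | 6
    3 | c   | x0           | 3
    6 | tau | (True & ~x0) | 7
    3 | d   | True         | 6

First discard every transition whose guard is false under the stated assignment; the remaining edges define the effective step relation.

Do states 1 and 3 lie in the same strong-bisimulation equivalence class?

Answer: NOT BISIMILAR

Analysis:
Bisimulation quotient by refinement:
  π0 = {{0,1,2,3,4,5,6,7}}
  π1 = {{0,5},{1,7},{2,4},{3},{6}}
  π2 = {{0},{1},{2,4},{3},{5},{6},{7}}
stable after 3 split(s): 7 block(s)
class of 1: {1}; class of 3: {3}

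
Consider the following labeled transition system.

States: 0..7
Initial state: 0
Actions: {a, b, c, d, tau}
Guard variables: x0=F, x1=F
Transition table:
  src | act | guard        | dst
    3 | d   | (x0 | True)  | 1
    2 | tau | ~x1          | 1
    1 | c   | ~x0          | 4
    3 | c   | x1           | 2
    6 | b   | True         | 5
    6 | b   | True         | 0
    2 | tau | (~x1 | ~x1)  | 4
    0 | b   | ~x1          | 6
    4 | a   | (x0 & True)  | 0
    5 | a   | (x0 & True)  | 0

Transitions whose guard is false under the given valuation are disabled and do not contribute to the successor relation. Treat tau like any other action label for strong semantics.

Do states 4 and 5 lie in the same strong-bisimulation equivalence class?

Refine partition for ~:
  round 0: {{0,1,2,3,4,5,6,7}}
  round 1: {{0,6},{1},{2},{3},{4,5,7}}
  round 2: {{0},{1},{2},{3},{4,5,7},{6}}
stable after 3 split(s): 6 block(s)
4∈{4,5,7}, 5∈{4,5,7}

Answer: BISIMILAR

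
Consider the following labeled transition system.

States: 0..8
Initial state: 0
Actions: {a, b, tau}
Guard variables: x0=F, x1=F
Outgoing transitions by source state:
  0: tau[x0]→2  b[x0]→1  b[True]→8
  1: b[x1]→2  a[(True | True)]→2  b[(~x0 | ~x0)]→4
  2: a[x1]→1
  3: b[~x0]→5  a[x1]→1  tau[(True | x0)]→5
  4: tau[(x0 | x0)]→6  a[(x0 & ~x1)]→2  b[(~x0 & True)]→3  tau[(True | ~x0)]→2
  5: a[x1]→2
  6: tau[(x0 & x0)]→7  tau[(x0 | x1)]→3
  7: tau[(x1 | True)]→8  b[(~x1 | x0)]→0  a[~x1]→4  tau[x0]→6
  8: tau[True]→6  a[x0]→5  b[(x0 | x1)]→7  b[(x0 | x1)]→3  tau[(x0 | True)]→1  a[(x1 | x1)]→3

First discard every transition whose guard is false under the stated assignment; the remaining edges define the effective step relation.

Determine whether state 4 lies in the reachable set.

Answer: REACHABLE

Working:
12 transition(s) survive guard evaluation.
L0 = {0}
L1 = {8}  total {0,8}
L2 = {1,6}  total {0,1,6,8}
L3 = {2,4}  total {0,1,2,4,6,8}
L4 = {3}  total {0,1,2,3,4,6,8}
L5 = {5}  total {0,1,2,3,4,5,6,8}
Reachable = {0,1,2,3,4,5,6,8}
trace reaching 4: b·tau·b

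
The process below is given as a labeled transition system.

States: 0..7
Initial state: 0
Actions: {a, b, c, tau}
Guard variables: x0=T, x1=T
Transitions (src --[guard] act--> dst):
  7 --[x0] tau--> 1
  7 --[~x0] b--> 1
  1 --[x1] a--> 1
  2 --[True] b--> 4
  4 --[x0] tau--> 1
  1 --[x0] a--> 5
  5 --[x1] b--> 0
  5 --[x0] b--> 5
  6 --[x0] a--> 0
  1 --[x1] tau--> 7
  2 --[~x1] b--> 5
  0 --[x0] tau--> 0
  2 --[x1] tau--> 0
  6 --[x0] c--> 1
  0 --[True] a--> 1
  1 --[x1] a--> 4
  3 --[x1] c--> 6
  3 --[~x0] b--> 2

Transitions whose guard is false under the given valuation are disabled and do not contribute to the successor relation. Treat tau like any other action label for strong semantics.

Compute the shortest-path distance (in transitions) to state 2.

Answer: UNREACHABLE

Working:
Layered search for 2:
  Layer 0: {0}
  Layer 1: {1}
  Layer 2: {4,5,7}
2 never appears.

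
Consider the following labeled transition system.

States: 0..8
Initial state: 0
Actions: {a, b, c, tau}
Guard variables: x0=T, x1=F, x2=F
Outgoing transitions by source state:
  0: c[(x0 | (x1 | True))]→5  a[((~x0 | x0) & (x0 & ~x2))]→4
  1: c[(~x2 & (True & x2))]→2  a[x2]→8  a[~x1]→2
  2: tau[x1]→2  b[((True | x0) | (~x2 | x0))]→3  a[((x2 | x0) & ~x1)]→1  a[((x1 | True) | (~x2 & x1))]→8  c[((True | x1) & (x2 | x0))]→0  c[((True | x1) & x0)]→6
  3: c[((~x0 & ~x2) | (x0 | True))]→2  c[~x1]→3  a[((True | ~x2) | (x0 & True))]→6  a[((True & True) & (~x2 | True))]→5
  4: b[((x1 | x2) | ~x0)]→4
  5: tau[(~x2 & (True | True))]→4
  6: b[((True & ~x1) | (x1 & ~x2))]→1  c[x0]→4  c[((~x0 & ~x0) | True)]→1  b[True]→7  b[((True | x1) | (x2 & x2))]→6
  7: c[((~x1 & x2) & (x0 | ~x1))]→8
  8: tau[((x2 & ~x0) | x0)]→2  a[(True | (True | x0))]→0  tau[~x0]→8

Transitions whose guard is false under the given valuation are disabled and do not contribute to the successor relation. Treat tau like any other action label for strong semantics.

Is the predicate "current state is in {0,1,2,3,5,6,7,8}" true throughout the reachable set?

Answer: INVARIANT VIOLATED at state 4

Analysis:
Allowed set {0,1,2,3,5,6,7,8}
Reach set: {0,4,5}
  0: ok
  4: VIOLATES
  5: ok
witness against invariant: a → 4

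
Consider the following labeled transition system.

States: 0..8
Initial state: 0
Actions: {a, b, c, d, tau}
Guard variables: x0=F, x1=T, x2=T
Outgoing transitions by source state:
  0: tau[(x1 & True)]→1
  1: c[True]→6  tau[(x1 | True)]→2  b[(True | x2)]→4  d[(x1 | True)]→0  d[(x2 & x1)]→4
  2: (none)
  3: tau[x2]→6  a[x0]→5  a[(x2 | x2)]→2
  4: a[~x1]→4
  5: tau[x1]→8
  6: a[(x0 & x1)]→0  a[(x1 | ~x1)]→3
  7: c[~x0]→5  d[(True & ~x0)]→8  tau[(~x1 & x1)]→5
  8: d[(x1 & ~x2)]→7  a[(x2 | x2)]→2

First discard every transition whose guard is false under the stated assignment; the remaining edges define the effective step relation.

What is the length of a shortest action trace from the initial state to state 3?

Answer: 3

Working:
Breadth-first toward 3:
  L0 = {0}
  L1 = {1}
  L2 = {2,4,6}
  L3 = {3}
depth(3)=3, e.g. tau·c·a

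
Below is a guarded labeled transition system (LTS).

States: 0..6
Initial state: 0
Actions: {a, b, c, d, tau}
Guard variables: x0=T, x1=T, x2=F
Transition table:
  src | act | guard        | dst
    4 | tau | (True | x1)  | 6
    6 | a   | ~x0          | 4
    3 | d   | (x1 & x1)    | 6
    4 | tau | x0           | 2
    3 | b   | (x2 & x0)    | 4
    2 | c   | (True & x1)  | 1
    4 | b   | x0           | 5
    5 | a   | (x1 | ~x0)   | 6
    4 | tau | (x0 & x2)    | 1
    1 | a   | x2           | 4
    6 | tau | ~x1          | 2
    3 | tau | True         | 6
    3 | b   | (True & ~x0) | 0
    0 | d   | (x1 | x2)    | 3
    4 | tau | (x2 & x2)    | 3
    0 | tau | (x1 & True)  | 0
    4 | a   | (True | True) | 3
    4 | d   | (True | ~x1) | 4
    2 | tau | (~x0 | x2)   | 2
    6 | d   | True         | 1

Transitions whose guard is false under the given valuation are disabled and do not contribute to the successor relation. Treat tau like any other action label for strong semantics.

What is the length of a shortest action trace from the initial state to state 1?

Answer: 3

Trace:
BFS to 1:
  Layer 0: {0}
  Layer 1: {3}
  Layer 2: {6}
  Layer 3: {1}
1 enters at depth 3; path d·d·d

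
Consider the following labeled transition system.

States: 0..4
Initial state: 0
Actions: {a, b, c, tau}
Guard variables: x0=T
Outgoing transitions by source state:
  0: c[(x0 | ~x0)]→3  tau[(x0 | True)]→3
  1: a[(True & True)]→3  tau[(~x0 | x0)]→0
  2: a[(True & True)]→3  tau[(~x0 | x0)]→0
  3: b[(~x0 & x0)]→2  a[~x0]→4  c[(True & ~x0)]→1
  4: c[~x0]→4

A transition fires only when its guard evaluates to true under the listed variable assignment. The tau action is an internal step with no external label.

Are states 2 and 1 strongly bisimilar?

Answer: BISIMILAR

Trace:
Compute ~ classes (split until stable):
  round 0: {{0,1,2,3,4}}
  round 1: {{0},{1,2},{3,4}}
3 equivalence class(es) (converged in 2)
2∈{1,2}, 1∈{1,2}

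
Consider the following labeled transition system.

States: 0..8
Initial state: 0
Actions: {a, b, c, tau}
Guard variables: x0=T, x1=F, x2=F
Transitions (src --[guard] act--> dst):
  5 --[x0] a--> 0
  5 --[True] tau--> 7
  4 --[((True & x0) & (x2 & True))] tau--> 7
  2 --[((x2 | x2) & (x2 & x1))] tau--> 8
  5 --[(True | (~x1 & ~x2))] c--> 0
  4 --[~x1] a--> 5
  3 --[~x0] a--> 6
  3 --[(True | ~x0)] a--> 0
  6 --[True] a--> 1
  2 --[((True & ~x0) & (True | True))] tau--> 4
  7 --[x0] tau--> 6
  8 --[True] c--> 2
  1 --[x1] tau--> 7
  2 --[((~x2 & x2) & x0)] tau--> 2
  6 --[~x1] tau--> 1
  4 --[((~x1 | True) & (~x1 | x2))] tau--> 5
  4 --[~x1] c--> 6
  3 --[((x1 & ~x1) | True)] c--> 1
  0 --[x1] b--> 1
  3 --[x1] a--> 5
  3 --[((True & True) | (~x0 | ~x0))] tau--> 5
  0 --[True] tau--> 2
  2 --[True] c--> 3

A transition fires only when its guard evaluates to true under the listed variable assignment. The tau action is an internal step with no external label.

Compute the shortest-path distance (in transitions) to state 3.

Answer: 2

Trace:
Breadth-first toward 3:
  L0 = {0}
  L1 = {2}
  L2 = {3}
first hit 3 at d=2 via tau·c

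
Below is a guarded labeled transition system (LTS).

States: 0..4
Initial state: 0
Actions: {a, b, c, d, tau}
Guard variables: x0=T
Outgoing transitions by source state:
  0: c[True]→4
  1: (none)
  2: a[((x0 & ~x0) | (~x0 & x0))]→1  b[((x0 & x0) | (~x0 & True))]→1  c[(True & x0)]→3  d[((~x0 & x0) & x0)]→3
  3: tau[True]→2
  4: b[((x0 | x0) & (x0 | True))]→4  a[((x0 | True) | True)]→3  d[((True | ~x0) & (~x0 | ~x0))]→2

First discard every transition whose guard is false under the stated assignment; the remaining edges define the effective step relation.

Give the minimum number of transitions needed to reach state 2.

BFS to 2:
  Layer 0: {0}
  Layer 1: {4}
  Layer 2: {3}
  Layer 3: {2}
2 enters at depth 3; path c·a·tau

Answer: 3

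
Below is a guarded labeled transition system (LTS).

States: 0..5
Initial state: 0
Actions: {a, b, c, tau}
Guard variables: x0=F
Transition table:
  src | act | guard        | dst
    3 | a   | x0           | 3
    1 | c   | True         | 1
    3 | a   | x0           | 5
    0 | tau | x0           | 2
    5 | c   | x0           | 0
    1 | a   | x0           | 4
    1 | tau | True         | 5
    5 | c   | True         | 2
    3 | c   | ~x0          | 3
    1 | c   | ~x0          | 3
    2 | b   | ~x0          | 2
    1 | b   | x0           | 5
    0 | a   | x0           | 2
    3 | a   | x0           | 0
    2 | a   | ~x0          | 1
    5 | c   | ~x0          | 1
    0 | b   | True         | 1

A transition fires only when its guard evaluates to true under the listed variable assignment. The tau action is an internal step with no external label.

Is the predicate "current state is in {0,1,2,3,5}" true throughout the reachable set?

Answer: INVARIANT HOLDS

Analysis:
Inv-set: {0,1,2,3,5}
Reach set: {0,1,2,3,5}
  0: ✓
  1: ✓
  2: ✓
  3: ✓
  5: ✓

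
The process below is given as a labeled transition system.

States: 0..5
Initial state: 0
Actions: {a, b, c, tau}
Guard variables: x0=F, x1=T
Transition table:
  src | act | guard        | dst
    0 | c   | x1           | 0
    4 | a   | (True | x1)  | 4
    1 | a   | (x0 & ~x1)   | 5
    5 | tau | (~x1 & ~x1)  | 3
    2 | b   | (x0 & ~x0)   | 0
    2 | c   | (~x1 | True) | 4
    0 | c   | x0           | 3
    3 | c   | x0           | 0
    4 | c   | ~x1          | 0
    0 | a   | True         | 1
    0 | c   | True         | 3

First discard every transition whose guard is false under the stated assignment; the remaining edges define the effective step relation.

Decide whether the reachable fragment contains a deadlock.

R = {0,1,3}
  0: a→1  c→0  c→3  [deg 3]
  1: ∅  [no exit]
  3: ∅  [no exit]
trace reaching 1: a

Answer: DEADLOCK at state 1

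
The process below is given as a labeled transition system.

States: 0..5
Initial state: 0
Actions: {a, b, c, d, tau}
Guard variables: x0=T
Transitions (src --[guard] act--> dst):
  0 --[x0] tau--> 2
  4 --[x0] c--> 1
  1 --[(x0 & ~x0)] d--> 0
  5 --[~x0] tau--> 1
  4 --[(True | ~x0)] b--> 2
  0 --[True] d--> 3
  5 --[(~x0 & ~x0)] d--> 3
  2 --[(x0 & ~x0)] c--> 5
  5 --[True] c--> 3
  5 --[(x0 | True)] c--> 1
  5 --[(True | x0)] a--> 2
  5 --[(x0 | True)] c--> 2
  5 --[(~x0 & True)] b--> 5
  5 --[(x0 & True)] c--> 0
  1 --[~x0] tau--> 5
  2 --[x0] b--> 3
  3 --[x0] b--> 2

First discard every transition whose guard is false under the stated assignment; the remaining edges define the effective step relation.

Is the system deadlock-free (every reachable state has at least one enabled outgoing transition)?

Reachable = {0,2,3}
  0: d→3  tau→2  [2 out]
  2: b→3  [1 out]
  3: b→2  [1 out]

Answer: DEADLOCK-FREE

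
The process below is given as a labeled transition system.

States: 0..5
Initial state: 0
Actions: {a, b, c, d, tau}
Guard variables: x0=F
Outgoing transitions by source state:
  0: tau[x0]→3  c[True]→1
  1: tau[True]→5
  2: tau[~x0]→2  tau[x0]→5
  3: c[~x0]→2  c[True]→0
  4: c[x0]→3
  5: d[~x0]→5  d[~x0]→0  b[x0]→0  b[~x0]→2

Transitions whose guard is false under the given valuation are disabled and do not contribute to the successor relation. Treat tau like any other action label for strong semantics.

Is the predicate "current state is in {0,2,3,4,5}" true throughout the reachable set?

Answer: INVARIANT VIOLATED at state 1

Analysis:
Inv-set: {0,2,3,4,5}
Reach set: {0,1,2,5}
  0: ✓
  1: ✗ unsafe
  2: ✓
  5: ✓
reach 1 via c — violates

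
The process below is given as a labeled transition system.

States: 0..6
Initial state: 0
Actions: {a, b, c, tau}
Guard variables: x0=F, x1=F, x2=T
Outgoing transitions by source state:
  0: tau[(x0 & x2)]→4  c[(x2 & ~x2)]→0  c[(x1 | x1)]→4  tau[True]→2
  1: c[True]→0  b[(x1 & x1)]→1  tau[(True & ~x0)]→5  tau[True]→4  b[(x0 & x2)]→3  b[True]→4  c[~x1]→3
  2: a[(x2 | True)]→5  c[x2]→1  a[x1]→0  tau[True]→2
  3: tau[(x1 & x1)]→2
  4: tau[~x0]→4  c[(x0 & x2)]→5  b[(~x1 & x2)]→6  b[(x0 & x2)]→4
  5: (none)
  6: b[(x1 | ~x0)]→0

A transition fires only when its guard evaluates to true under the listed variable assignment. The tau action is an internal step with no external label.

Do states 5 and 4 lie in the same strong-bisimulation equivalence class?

Answer: NOT BISIMILAR

Analysis:
Bisimulation quotient by refinement:
  P[0] = {{0,1,2,3,4,5,6}}
  P[1] = {{0},{1},{2},{3,5},{4},{6}}
6 equivalence class(es) (converged in 2)
[5]={3,5}  [4]={4}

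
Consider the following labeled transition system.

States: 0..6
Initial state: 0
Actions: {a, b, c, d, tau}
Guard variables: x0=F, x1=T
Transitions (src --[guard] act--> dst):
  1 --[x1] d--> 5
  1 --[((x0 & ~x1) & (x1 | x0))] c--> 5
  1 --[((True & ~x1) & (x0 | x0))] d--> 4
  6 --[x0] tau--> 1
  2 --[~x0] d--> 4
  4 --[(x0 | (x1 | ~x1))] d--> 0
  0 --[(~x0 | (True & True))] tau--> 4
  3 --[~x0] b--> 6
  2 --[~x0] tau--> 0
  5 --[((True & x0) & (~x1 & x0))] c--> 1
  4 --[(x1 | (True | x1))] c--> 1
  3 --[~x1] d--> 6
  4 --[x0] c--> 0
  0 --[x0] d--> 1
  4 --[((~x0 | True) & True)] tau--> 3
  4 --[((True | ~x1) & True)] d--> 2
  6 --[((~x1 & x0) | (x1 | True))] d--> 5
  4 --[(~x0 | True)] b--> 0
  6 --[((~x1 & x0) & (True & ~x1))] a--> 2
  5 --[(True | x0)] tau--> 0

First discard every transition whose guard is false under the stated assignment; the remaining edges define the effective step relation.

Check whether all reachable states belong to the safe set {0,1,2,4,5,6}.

Inv-set: {0,1,2,4,5,6}
Reach set: {0,1,2,3,4,5,6}
  0: safe
  1: safe
  2: safe
  3: outside
  4: safe
  5: safe
  6: safe
counterexample path to 3: tau·tau

Answer: INVARIANT VIOLATED at state 3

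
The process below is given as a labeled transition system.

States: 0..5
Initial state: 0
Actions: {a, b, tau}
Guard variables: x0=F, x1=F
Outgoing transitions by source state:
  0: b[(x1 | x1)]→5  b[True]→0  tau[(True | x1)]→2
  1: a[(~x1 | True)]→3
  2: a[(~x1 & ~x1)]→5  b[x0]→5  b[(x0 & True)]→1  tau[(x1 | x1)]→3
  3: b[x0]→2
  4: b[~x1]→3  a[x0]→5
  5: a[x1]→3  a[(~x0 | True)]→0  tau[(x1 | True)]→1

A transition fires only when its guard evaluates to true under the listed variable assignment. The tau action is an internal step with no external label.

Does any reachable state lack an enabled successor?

Answer: DEADLOCK at state 3

Analysis:
R = {0,1,2,3,5}
  0: b→0  tau→2  [deg 2]
  1: a→3  [deg 1]
  2: a→5  [deg 1]
  3: ∅  [deadlock]
  5: a→0  tau→1  [deg 2]
witness 3: tau·a·tau·a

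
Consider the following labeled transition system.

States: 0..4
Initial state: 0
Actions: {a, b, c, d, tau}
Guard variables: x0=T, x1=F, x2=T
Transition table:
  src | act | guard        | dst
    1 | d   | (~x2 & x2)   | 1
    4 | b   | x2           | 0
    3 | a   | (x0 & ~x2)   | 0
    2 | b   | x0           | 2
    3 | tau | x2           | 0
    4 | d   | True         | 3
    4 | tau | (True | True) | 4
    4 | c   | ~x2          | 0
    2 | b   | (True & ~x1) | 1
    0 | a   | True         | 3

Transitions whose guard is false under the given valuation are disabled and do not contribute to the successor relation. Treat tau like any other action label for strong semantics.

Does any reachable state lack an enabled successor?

Reach set: {0,3}
  0: a→3  [deg 1]
  3: tau→0  [deg 1]

Answer: DEADLOCK-FREE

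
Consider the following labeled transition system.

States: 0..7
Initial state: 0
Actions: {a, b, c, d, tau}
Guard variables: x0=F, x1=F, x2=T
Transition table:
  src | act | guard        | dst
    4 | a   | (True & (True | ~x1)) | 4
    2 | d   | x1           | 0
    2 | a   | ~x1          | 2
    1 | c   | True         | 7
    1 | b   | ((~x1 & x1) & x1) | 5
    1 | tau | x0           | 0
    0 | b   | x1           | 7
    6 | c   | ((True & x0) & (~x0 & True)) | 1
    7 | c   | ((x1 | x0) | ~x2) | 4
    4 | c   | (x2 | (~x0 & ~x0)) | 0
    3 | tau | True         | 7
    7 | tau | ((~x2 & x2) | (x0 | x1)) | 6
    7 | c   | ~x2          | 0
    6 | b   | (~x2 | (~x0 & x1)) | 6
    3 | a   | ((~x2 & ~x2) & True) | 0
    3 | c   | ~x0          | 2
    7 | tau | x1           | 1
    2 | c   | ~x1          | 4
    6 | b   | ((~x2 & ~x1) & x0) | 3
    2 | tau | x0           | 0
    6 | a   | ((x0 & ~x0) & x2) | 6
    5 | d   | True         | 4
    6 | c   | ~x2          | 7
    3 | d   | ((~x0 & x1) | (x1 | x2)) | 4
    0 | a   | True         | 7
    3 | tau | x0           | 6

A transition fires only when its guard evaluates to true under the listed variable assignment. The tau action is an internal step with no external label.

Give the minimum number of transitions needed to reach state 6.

Breadth-first toward 6:
  Layer 0: {0}
  Layer 1: {7}
6 never appears.

Answer: UNREACHABLE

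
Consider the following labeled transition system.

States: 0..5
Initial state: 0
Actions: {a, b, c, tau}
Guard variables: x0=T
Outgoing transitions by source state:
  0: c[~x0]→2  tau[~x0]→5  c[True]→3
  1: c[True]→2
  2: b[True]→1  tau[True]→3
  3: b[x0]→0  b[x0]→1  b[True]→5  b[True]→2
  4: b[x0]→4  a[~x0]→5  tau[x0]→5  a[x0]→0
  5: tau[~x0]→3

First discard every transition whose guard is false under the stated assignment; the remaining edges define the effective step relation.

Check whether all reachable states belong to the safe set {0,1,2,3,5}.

Safe = {0,1,2,3,5}
R = {0,1,2,3,5}
  0: ✓
  1: ✓
  2: ✓
  3: ✓
  5: ✓

Answer: INVARIANT HOLDS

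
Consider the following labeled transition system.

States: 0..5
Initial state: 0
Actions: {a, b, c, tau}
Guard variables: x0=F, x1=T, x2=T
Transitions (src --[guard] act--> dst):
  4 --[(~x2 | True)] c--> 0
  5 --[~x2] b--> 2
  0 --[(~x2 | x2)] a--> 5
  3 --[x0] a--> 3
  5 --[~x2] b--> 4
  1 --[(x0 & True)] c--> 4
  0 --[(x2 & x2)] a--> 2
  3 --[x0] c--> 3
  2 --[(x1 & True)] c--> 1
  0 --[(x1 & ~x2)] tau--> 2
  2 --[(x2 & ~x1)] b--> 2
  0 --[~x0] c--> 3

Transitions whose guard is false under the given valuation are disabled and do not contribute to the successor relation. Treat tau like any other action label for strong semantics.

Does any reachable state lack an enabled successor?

Reach set: {0,1,2,3,5}
  0: a→2  a→5  c→3  [3 exit(s)]
  1: ∅  [STUCK]
  2: c→1  [1 exit(s)]
  3: ∅  [STUCK]
  5: ∅  [STUCK]
trace reaching 1: a·c

Answer: DEADLOCK at state 1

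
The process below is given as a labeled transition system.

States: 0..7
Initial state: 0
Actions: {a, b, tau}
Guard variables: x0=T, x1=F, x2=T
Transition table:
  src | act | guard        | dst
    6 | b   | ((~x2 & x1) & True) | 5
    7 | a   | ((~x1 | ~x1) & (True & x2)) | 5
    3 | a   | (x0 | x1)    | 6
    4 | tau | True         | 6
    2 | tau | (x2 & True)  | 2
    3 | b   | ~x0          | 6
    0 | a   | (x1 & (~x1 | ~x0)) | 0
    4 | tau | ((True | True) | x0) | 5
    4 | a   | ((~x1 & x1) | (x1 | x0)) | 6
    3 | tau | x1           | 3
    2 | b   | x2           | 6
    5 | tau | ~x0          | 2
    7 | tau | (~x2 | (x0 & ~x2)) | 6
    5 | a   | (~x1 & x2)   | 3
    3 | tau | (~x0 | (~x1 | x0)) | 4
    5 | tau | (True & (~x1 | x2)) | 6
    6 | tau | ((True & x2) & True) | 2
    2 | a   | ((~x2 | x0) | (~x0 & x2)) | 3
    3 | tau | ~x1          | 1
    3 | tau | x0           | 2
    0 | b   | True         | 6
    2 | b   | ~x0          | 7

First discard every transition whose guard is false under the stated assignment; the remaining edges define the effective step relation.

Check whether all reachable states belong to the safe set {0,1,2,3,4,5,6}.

Answer: INVARIANT HOLDS

Working:
Allowed set {0,1,2,3,4,5,6}
Reachable = {0,1,2,3,4,5,6}
  0: safe
  1: safe
  2: safe
  3: safe
  4: safe
  5: safe
  6: safe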